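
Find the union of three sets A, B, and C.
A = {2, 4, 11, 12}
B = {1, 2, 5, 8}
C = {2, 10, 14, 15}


Set A = {2, 4, 11, 12}
Set B = {1, 2, 5, 8}
Set C = {2, 10, 14, 15}
First, A ∪ B = {1, 2, 4, 5, 8, 11, 12}
Then, (A ∪ B) ∪ C = {1, 2, 4, 5, 8, 10, 11, 12, 14, 15}

{1, 2, 4, 5, 8, 10, 11, 12, 14, 15}


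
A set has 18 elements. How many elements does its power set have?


The set has 18 elements.
The power set contains all possible subsets.
|P(A)| = 2^|A| = 2^18 = 262144

262144


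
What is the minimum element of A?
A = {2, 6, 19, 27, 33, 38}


Set A = {2, 6, 19, 27, 33, 38}
Elements in ascending order: 2, 6, 19, 27, 33, 38
The smallest element is 2.

2


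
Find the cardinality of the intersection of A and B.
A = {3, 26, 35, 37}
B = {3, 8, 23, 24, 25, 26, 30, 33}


Set A = {3, 26, 35, 37}
Set B = {3, 8, 23, 24, 25, 26, 30, 33}
A ∩ B = {3, 26}
|A ∩ B| = 2

2


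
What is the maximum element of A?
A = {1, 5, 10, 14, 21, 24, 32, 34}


Set A = {1, 5, 10, 14, 21, 24, 32, 34}
Elements in ascending order: 1, 5, 10, 14, 21, 24, 32, 34
The largest element is 34.

34


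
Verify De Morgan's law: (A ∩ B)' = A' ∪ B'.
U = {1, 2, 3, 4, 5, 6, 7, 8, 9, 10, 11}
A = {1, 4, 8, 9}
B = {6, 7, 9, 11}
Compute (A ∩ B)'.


U = {1, 2, 3, 4, 5, 6, 7, 8, 9, 10, 11}
A = {1, 4, 8, 9}, B = {6, 7, 9, 11}
A ∩ B = {9}
(A ∩ B)' = U \ (A ∩ B) = {1, 2, 3, 4, 5, 6, 7, 8, 10, 11}
Verification via A' ∪ B': A' = {2, 3, 5, 6, 7, 10, 11}, B' = {1, 2, 3, 4, 5, 8, 10}
A' ∪ B' = {1, 2, 3, 4, 5, 6, 7, 8, 10, 11} ✓

{1, 2, 3, 4, 5, 6, 7, 8, 10, 11}


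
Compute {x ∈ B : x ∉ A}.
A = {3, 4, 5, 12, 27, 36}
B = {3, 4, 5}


Set A = {3, 4, 5, 12, 27, 36}
Set B = {3, 4, 5}
Check each element of B against A:
3 ∈ A, 4 ∈ A, 5 ∈ A
Elements of B not in A: {}

{}


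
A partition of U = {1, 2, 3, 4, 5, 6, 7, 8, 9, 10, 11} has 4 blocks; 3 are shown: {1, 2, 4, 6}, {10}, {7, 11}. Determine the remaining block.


U = {1, 2, 3, 4, 5, 6, 7, 8, 9, 10, 11}
Shown blocks: {1, 2, 4, 6}, {10}, {7, 11}
A partition's blocks are pairwise disjoint and cover U, so the missing block = U \ (union of shown blocks).
Union of shown blocks: {1, 2, 4, 6, 7, 10, 11}
Missing block = U \ (union) = {3, 5, 8, 9}

{3, 5, 8, 9}


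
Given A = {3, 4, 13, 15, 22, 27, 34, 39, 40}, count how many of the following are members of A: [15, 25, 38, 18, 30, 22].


Set A = {3, 4, 13, 15, 22, 27, 34, 39, 40}
Candidates: [15, 25, 38, 18, 30, 22]
Check each candidate:
15 ∈ A, 25 ∉ A, 38 ∉ A, 18 ∉ A, 30 ∉ A, 22 ∈ A
Count of candidates in A: 2

2


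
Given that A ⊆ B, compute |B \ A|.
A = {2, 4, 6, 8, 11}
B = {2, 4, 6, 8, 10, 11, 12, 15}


Set A = {2, 4, 6, 8, 11}, |A| = 5
Set B = {2, 4, 6, 8, 10, 11, 12, 15}, |B| = 8
Since A ⊆ B: B \ A = {10, 12, 15}
|B| - |A| = 8 - 5 = 3

3


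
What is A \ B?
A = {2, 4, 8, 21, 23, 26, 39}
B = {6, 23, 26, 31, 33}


Set A = {2, 4, 8, 21, 23, 26, 39}
Set B = {6, 23, 26, 31, 33}
A \ B includes elements in A that are not in B.
Check each element of A:
2 (not in B, keep), 4 (not in B, keep), 8 (not in B, keep), 21 (not in B, keep), 23 (in B, remove), 26 (in B, remove), 39 (not in B, keep)
A \ B = {2, 4, 8, 21, 39}

{2, 4, 8, 21, 39}


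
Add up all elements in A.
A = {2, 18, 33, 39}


Set A = {2, 18, 33, 39}
Sum = 2 + 18 + 33 + 39 = 92

92


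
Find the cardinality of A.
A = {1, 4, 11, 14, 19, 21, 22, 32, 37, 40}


Set A = {1, 4, 11, 14, 19, 21, 22, 32, 37, 40}
Listing elements: 1, 4, 11, 14, 19, 21, 22, 32, 37, 40
Counting: 10 elements
|A| = 10

10


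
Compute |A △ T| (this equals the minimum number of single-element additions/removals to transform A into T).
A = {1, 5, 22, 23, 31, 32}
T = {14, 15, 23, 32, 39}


Set A = {1, 5, 22, 23, 31, 32}
Set T = {14, 15, 23, 32, 39}
Elements to remove from A (in A, not in T): {1, 5, 22, 31} → 4 removals
Elements to add to A (in T, not in A): {14, 15, 39} → 3 additions
Total edits = 4 + 3 = 7

7


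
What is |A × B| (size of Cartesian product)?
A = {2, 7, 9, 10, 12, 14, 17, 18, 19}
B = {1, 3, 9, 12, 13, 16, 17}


Set A = {2, 7, 9, 10, 12, 14, 17, 18, 19} has 9 elements.
Set B = {1, 3, 9, 12, 13, 16, 17} has 7 elements.
|A × B| = |A| × |B| = 9 × 7 = 63

63


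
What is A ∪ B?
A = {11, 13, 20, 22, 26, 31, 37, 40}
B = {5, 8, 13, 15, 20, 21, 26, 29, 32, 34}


Set A = {11, 13, 20, 22, 26, 31, 37, 40}
Set B = {5, 8, 13, 15, 20, 21, 26, 29, 32, 34}
A ∪ B includes all elements in either set.
Elements from A: {11, 13, 20, 22, 26, 31, 37, 40}
Elements from B not already included: {5, 8, 15, 21, 29, 32, 34}
A ∪ B = {5, 8, 11, 13, 15, 20, 21, 22, 26, 29, 31, 32, 34, 37, 40}

{5, 8, 11, 13, 15, 20, 21, 22, 26, 29, 31, 32, 34, 37, 40}


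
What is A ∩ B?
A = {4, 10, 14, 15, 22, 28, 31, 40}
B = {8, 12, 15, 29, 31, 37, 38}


Set A = {4, 10, 14, 15, 22, 28, 31, 40}
Set B = {8, 12, 15, 29, 31, 37, 38}
A ∩ B includes only elements in both sets.
Check each element of A against B:
4 ✗, 10 ✗, 14 ✗, 15 ✓, 22 ✗, 28 ✗, 31 ✓, 40 ✗
A ∩ B = {15, 31}

{15, 31}


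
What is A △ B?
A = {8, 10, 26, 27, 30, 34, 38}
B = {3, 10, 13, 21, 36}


Set A = {8, 10, 26, 27, 30, 34, 38}
Set B = {3, 10, 13, 21, 36}
A △ B = (A \ B) ∪ (B \ A)
Elements in A but not B: {8, 26, 27, 30, 34, 38}
Elements in B but not A: {3, 13, 21, 36}
A △ B = {3, 8, 13, 21, 26, 27, 30, 34, 36, 38}

{3, 8, 13, 21, 26, 27, 30, 34, 36, 38}


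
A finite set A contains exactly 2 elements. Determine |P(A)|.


The set has 2 elements.
The power set contains all possible subsets.
|P(A)| = 2^|A| = 2^2 = 4

4


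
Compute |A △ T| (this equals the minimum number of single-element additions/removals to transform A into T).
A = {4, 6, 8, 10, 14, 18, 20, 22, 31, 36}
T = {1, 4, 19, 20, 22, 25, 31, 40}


Set A = {4, 6, 8, 10, 14, 18, 20, 22, 31, 36}
Set T = {1, 4, 19, 20, 22, 25, 31, 40}
Elements to remove from A (in A, not in T): {6, 8, 10, 14, 18, 36} → 6 removals
Elements to add to A (in T, not in A): {1, 19, 25, 40} → 4 additions
Total edits = 6 + 4 = 10

10


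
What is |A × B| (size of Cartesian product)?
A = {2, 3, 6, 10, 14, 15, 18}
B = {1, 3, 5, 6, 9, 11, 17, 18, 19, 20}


Set A = {2, 3, 6, 10, 14, 15, 18} has 7 elements.
Set B = {1, 3, 5, 6, 9, 11, 17, 18, 19, 20} has 10 elements.
|A × B| = |A| × |B| = 7 × 10 = 70

70


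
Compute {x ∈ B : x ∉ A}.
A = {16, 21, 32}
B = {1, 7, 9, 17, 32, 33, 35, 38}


Set A = {16, 21, 32}
Set B = {1, 7, 9, 17, 32, 33, 35, 38}
Check each element of B against A:
1 ∉ A (include), 7 ∉ A (include), 9 ∉ A (include), 17 ∉ A (include), 32 ∈ A, 33 ∉ A (include), 35 ∉ A (include), 38 ∉ A (include)
Elements of B not in A: {1, 7, 9, 17, 33, 35, 38}

{1, 7, 9, 17, 33, 35, 38}


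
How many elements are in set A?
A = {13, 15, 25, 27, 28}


Set A = {13, 15, 25, 27, 28}
Listing elements: 13, 15, 25, 27, 28
Counting: 5 elements
|A| = 5

5


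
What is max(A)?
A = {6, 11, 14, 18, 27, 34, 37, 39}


Set A = {6, 11, 14, 18, 27, 34, 37, 39}
Elements in ascending order: 6, 11, 14, 18, 27, 34, 37, 39
The largest element is 39.

39


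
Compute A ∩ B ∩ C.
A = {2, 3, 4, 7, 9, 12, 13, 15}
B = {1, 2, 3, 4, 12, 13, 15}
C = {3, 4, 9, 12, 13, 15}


Set A = {2, 3, 4, 7, 9, 12, 13, 15}
Set B = {1, 2, 3, 4, 12, 13, 15}
Set C = {3, 4, 9, 12, 13, 15}
First, A ∩ B = {2, 3, 4, 12, 13, 15}
Then, (A ∩ B) ∩ C = {3, 4, 12, 13, 15}

{3, 4, 12, 13, 15}


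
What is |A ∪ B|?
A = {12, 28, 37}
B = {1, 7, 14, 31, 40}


Set A = {12, 28, 37}, |A| = 3
Set B = {1, 7, 14, 31, 40}, |B| = 5
A ∩ B = {}, |A ∩ B| = 0
|A ∪ B| = |A| + |B| - |A ∩ B| = 3 + 5 - 0 = 8

8


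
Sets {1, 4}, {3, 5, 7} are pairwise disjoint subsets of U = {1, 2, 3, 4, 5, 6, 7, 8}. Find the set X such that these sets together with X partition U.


U = {1, 2, 3, 4, 5, 6, 7, 8}
Shown blocks: {1, 4}, {3, 5, 7}
A partition's blocks are pairwise disjoint and cover U, so the missing block = U \ (union of shown blocks).
Union of shown blocks: {1, 3, 4, 5, 7}
Missing block = U \ (union) = {2, 6, 8}

{2, 6, 8}


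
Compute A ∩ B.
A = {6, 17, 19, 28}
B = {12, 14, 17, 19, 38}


Set A = {6, 17, 19, 28}
Set B = {12, 14, 17, 19, 38}
A ∩ B includes only elements in both sets.
Check each element of A against B:
6 ✗, 17 ✓, 19 ✓, 28 ✗
A ∩ B = {17, 19}

{17, 19}


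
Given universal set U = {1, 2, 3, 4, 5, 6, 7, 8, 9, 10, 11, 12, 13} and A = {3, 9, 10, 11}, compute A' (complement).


Universal set U = {1, 2, 3, 4, 5, 6, 7, 8, 9, 10, 11, 12, 13}
Set A = {3, 9, 10, 11}
A' = U \ A = elements in U but not in A
Checking each element of U:
1 (not in A, include), 2 (not in A, include), 3 (in A, exclude), 4 (not in A, include), 5 (not in A, include), 6 (not in A, include), 7 (not in A, include), 8 (not in A, include), 9 (in A, exclude), 10 (in A, exclude), 11 (in A, exclude), 12 (not in A, include), 13 (not in A, include)
A' = {1, 2, 4, 5, 6, 7, 8, 12, 13}

{1, 2, 4, 5, 6, 7, 8, 12, 13}


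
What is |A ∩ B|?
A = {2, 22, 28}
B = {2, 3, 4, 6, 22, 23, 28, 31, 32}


Set A = {2, 22, 28}
Set B = {2, 3, 4, 6, 22, 23, 28, 31, 32}
A ∩ B = {2, 22, 28}
|A ∩ B| = 3

3


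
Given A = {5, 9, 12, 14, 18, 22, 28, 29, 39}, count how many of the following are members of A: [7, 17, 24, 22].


Set A = {5, 9, 12, 14, 18, 22, 28, 29, 39}
Candidates: [7, 17, 24, 22]
Check each candidate:
7 ∉ A, 17 ∉ A, 24 ∉ A, 22 ∈ A
Count of candidates in A: 1

1


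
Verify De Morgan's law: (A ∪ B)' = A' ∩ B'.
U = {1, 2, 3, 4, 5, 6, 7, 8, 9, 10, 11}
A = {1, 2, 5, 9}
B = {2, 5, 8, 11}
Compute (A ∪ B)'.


U = {1, 2, 3, 4, 5, 6, 7, 8, 9, 10, 11}
A = {1, 2, 5, 9}, B = {2, 5, 8, 11}
A ∪ B = {1, 2, 5, 8, 9, 11}
(A ∪ B)' = U \ (A ∪ B) = {3, 4, 6, 7, 10}
Verification via A' ∩ B': A' = {3, 4, 6, 7, 8, 10, 11}, B' = {1, 3, 4, 6, 7, 9, 10}
A' ∩ B' = {3, 4, 6, 7, 10} ✓

{3, 4, 6, 7, 10}


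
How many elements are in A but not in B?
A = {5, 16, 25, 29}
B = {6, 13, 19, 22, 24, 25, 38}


Set A = {5, 16, 25, 29}
Set B = {6, 13, 19, 22, 24, 25, 38}
A \ B = {5, 16, 29}
|A \ B| = 3

3


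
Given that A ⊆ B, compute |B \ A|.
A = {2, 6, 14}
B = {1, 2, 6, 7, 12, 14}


Set A = {2, 6, 14}, |A| = 3
Set B = {1, 2, 6, 7, 12, 14}, |B| = 6
Since A ⊆ B: B \ A = {1, 7, 12}
|B| - |A| = 6 - 3 = 3

3


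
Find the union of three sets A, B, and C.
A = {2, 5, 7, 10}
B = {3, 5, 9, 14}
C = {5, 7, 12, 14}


Set A = {2, 5, 7, 10}
Set B = {3, 5, 9, 14}
Set C = {5, 7, 12, 14}
First, A ∪ B = {2, 3, 5, 7, 9, 10, 14}
Then, (A ∪ B) ∪ C = {2, 3, 5, 7, 9, 10, 12, 14}

{2, 3, 5, 7, 9, 10, 12, 14}


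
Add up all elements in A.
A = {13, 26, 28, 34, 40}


Set A = {13, 26, 28, 34, 40}
Sum = 13 + 26 + 28 + 34 + 40 = 141

141


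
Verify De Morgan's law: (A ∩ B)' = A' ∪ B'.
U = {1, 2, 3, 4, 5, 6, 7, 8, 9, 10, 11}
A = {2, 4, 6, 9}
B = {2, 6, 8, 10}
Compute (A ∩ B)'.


U = {1, 2, 3, 4, 5, 6, 7, 8, 9, 10, 11}
A = {2, 4, 6, 9}, B = {2, 6, 8, 10}
A ∩ B = {2, 6}
(A ∩ B)' = U \ (A ∩ B) = {1, 3, 4, 5, 7, 8, 9, 10, 11}
Verification via A' ∪ B': A' = {1, 3, 5, 7, 8, 10, 11}, B' = {1, 3, 4, 5, 7, 9, 11}
A' ∪ B' = {1, 3, 4, 5, 7, 8, 9, 10, 11} ✓

{1, 3, 4, 5, 7, 8, 9, 10, 11}


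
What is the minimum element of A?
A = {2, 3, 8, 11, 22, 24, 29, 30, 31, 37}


Set A = {2, 3, 8, 11, 22, 24, 29, 30, 31, 37}
Elements in ascending order: 2, 3, 8, 11, 22, 24, 29, 30, 31, 37
The smallest element is 2.

2


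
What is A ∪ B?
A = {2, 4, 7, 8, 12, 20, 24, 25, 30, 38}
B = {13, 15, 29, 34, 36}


Set A = {2, 4, 7, 8, 12, 20, 24, 25, 30, 38}
Set B = {13, 15, 29, 34, 36}
A ∪ B includes all elements in either set.
Elements from A: {2, 4, 7, 8, 12, 20, 24, 25, 30, 38}
Elements from B not already included: {13, 15, 29, 34, 36}
A ∪ B = {2, 4, 7, 8, 12, 13, 15, 20, 24, 25, 29, 30, 34, 36, 38}

{2, 4, 7, 8, 12, 13, 15, 20, 24, 25, 29, 30, 34, 36, 38}


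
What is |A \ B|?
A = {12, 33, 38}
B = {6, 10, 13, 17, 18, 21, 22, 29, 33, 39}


Set A = {12, 33, 38}
Set B = {6, 10, 13, 17, 18, 21, 22, 29, 33, 39}
A \ B = {12, 38}
|A \ B| = 2

2


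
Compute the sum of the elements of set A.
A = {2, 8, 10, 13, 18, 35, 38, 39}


Set A = {2, 8, 10, 13, 18, 35, 38, 39}
Sum = 2 + 8 + 10 + 13 + 18 + 35 + 38 + 39 = 163

163


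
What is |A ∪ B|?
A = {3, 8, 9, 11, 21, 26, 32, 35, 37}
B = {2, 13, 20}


Set A = {3, 8, 9, 11, 21, 26, 32, 35, 37}, |A| = 9
Set B = {2, 13, 20}, |B| = 3
A ∩ B = {}, |A ∩ B| = 0
|A ∪ B| = |A| + |B| - |A ∩ B| = 9 + 3 - 0 = 12

12


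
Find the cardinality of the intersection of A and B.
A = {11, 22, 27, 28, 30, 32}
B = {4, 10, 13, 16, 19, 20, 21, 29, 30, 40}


Set A = {11, 22, 27, 28, 30, 32}
Set B = {4, 10, 13, 16, 19, 20, 21, 29, 30, 40}
A ∩ B = {30}
|A ∩ B| = 1

1


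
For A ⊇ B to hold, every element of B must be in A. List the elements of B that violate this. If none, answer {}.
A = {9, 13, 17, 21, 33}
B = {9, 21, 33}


Set A = {9, 13, 17, 21, 33}
Set B = {9, 21, 33}
Check each element of B against A:
9 ∈ A, 21 ∈ A, 33 ∈ A
Elements of B not in A: {}

{}


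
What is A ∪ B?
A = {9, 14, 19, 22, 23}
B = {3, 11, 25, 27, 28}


Set A = {9, 14, 19, 22, 23}
Set B = {3, 11, 25, 27, 28}
A ∪ B includes all elements in either set.
Elements from A: {9, 14, 19, 22, 23}
Elements from B not already included: {3, 11, 25, 27, 28}
A ∪ B = {3, 9, 11, 14, 19, 22, 23, 25, 27, 28}

{3, 9, 11, 14, 19, 22, 23, 25, 27, 28}


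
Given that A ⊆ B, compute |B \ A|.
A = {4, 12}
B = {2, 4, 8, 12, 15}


Set A = {4, 12}, |A| = 2
Set B = {2, 4, 8, 12, 15}, |B| = 5
Since A ⊆ B: B \ A = {2, 8, 15}
|B| - |A| = 5 - 2 = 3

3


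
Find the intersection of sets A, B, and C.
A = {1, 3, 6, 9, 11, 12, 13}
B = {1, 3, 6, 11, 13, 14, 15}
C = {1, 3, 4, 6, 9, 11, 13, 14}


Set A = {1, 3, 6, 9, 11, 12, 13}
Set B = {1, 3, 6, 11, 13, 14, 15}
Set C = {1, 3, 4, 6, 9, 11, 13, 14}
First, A ∩ B = {1, 3, 6, 11, 13}
Then, (A ∩ B) ∩ C = {1, 3, 6, 11, 13}

{1, 3, 6, 11, 13}


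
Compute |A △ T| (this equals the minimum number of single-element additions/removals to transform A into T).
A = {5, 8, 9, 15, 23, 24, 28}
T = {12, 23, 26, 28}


Set A = {5, 8, 9, 15, 23, 24, 28}
Set T = {12, 23, 26, 28}
Elements to remove from A (in A, not in T): {5, 8, 9, 15, 24} → 5 removals
Elements to add to A (in T, not in A): {12, 26} → 2 additions
Total edits = 5 + 2 = 7

7


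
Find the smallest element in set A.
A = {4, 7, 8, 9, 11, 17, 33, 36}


Set A = {4, 7, 8, 9, 11, 17, 33, 36}
Elements in ascending order: 4, 7, 8, 9, 11, 17, 33, 36
The smallest element is 4.

4


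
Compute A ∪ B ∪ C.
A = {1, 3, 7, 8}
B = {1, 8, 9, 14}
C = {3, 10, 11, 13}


Set A = {1, 3, 7, 8}
Set B = {1, 8, 9, 14}
Set C = {3, 10, 11, 13}
First, A ∪ B = {1, 3, 7, 8, 9, 14}
Then, (A ∪ B) ∪ C = {1, 3, 7, 8, 9, 10, 11, 13, 14}

{1, 3, 7, 8, 9, 10, 11, 13, 14}


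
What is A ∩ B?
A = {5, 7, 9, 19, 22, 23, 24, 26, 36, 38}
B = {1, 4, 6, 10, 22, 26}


Set A = {5, 7, 9, 19, 22, 23, 24, 26, 36, 38}
Set B = {1, 4, 6, 10, 22, 26}
A ∩ B includes only elements in both sets.
Check each element of A against B:
5 ✗, 7 ✗, 9 ✗, 19 ✗, 22 ✓, 23 ✗, 24 ✗, 26 ✓, 36 ✗, 38 ✗
A ∩ B = {22, 26}

{22, 26}


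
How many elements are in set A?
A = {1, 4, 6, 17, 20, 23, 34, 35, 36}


Set A = {1, 4, 6, 17, 20, 23, 34, 35, 36}
Listing elements: 1, 4, 6, 17, 20, 23, 34, 35, 36
Counting: 9 elements
|A| = 9

9


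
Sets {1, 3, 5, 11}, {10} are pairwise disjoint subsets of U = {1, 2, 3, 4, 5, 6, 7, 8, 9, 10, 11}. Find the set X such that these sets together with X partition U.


U = {1, 2, 3, 4, 5, 6, 7, 8, 9, 10, 11}
Shown blocks: {1, 3, 5, 11}, {10}
A partition's blocks are pairwise disjoint and cover U, so the missing block = U \ (union of shown blocks).
Union of shown blocks: {1, 3, 5, 10, 11}
Missing block = U \ (union) = {2, 4, 6, 7, 8, 9}

{2, 4, 6, 7, 8, 9}


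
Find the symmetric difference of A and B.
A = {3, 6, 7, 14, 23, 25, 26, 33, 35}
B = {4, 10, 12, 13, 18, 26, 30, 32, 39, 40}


Set A = {3, 6, 7, 14, 23, 25, 26, 33, 35}
Set B = {4, 10, 12, 13, 18, 26, 30, 32, 39, 40}
A △ B = (A \ B) ∪ (B \ A)
Elements in A but not B: {3, 6, 7, 14, 23, 25, 33, 35}
Elements in B but not A: {4, 10, 12, 13, 18, 30, 32, 39, 40}
A △ B = {3, 4, 6, 7, 10, 12, 13, 14, 18, 23, 25, 30, 32, 33, 35, 39, 40}

{3, 4, 6, 7, 10, 12, 13, 14, 18, 23, 25, 30, 32, 33, 35, 39, 40}


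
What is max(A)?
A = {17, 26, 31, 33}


Set A = {17, 26, 31, 33}
Elements in ascending order: 17, 26, 31, 33
The largest element is 33.

33


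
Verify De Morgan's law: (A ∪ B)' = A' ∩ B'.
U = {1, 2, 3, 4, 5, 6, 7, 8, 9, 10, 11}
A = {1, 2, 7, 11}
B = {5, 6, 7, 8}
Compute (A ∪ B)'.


U = {1, 2, 3, 4, 5, 6, 7, 8, 9, 10, 11}
A = {1, 2, 7, 11}, B = {5, 6, 7, 8}
A ∪ B = {1, 2, 5, 6, 7, 8, 11}
(A ∪ B)' = U \ (A ∪ B) = {3, 4, 9, 10}
Verification via A' ∩ B': A' = {3, 4, 5, 6, 8, 9, 10}, B' = {1, 2, 3, 4, 9, 10, 11}
A' ∩ B' = {3, 4, 9, 10} ✓

{3, 4, 9, 10}


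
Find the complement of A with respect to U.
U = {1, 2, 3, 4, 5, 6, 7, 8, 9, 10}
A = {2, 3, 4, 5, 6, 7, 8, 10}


Universal set U = {1, 2, 3, 4, 5, 6, 7, 8, 9, 10}
Set A = {2, 3, 4, 5, 6, 7, 8, 10}
A' = U \ A = elements in U but not in A
Checking each element of U:
1 (not in A, include), 2 (in A, exclude), 3 (in A, exclude), 4 (in A, exclude), 5 (in A, exclude), 6 (in A, exclude), 7 (in A, exclude), 8 (in A, exclude), 9 (not in A, include), 10 (in A, exclude)
A' = {1, 9}

{1, 9}


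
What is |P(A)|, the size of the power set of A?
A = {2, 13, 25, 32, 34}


Set A = {2, 13, 25, 32, 34}
|A| = 5
The power set P(A) contains all subsets of A.
|P(A)| = 2^|A| = 2^5 = 32

32


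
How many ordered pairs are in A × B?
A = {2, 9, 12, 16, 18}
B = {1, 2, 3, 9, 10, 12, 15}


Set A = {2, 9, 12, 16, 18} has 5 elements.
Set B = {1, 2, 3, 9, 10, 12, 15} has 7 elements.
|A × B| = |A| × |B| = 5 × 7 = 35

35


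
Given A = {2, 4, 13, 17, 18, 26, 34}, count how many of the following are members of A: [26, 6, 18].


Set A = {2, 4, 13, 17, 18, 26, 34}
Candidates: [26, 6, 18]
Check each candidate:
26 ∈ A, 6 ∉ A, 18 ∈ A
Count of candidates in A: 2

2


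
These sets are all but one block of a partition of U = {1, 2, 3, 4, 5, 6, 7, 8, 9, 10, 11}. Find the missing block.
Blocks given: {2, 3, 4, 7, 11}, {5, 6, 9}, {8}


U = {1, 2, 3, 4, 5, 6, 7, 8, 9, 10, 11}
Shown blocks: {2, 3, 4, 7, 11}, {5, 6, 9}, {8}
A partition's blocks are pairwise disjoint and cover U, so the missing block = U \ (union of shown blocks).
Union of shown blocks: {2, 3, 4, 5, 6, 7, 8, 9, 11}
Missing block = U \ (union) = {1, 10}

{1, 10}


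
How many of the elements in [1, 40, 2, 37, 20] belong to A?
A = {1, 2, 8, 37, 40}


Set A = {1, 2, 8, 37, 40}
Candidates: [1, 40, 2, 37, 20]
Check each candidate:
1 ∈ A, 40 ∈ A, 2 ∈ A, 37 ∈ A, 20 ∉ A
Count of candidates in A: 4

4


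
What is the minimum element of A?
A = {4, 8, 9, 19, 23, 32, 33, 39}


Set A = {4, 8, 9, 19, 23, 32, 33, 39}
Elements in ascending order: 4, 8, 9, 19, 23, 32, 33, 39
The smallest element is 4.

4


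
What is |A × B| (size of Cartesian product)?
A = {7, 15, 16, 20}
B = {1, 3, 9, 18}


Set A = {7, 15, 16, 20} has 4 elements.
Set B = {1, 3, 9, 18} has 4 elements.
|A × B| = |A| × |B| = 4 × 4 = 16

16


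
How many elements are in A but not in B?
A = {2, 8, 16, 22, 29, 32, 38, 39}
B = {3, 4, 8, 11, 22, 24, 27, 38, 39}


Set A = {2, 8, 16, 22, 29, 32, 38, 39}
Set B = {3, 4, 8, 11, 22, 24, 27, 38, 39}
A \ B = {2, 16, 29, 32}
|A \ B| = 4

4


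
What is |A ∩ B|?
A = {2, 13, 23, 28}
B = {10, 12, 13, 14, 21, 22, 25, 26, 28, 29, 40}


Set A = {2, 13, 23, 28}
Set B = {10, 12, 13, 14, 21, 22, 25, 26, 28, 29, 40}
A ∩ B = {13, 28}
|A ∩ B| = 2

2


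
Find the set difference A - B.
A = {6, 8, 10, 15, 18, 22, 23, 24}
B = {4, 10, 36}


Set A = {6, 8, 10, 15, 18, 22, 23, 24}
Set B = {4, 10, 36}
A \ B includes elements in A that are not in B.
Check each element of A:
6 (not in B, keep), 8 (not in B, keep), 10 (in B, remove), 15 (not in B, keep), 18 (not in B, keep), 22 (not in B, keep), 23 (not in B, keep), 24 (not in B, keep)
A \ B = {6, 8, 15, 18, 22, 23, 24}

{6, 8, 15, 18, 22, 23, 24}


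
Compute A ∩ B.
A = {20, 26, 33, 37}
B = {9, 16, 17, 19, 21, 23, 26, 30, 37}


Set A = {20, 26, 33, 37}
Set B = {9, 16, 17, 19, 21, 23, 26, 30, 37}
A ∩ B includes only elements in both sets.
Check each element of A against B:
20 ✗, 26 ✓, 33 ✗, 37 ✓
A ∩ B = {26, 37}

{26, 37}


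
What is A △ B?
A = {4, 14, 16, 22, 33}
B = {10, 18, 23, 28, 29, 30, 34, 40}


Set A = {4, 14, 16, 22, 33}
Set B = {10, 18, 23, 28, 29, 30, 34, 40}
A △ B = (A \ B) ∪ (B \ A)
Elements in A but not B: {4, 14, 16, 22, 33}
Elements in B but not A: {10, 18, 23, 28, 29, 30, 34, 40}
A △ B = {4, 10, 14, 16, 18, 22, 23, 28, 29, 30, 33, 34, 40}

{4, 10, 14, 16, 18, 22, 23, 28, 29, 30, 33, 34, 40}


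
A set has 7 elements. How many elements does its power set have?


The set has 7 elements.
The power set contains all possible subsets.
|P(A)| = 2^|A| = 2^7 = 128

128


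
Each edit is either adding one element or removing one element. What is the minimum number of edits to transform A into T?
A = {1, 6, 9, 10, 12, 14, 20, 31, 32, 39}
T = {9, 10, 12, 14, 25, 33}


Set A = {1, 6, 9, 10, 12, 14, 20, 31, 32, 39}
Set T = {9, 10, 12, 14, 25, 33}
Elements to remove from A (in A, not in T): {1, 6, 20, 31, 32, 39} → 6 removals
Elements to add to A (in T, not in A): {25, 33} → 2 additions
Total edits = 6 + 2 = 8

8


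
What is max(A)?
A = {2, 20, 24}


Set A = {2, 20, 24}
Elements in ascending order: 2, 20, 24
The largest element is 24.

24


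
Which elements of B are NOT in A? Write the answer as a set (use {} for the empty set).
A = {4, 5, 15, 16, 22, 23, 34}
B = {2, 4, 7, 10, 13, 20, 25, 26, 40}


Set A = {4, 5, 15, 16, 22, 23, 34}
Set B = {2, 4, 7, 10, 13, 20, 25, 26, 40}
Check each element of B against A:
2 ∉ A (include), 4 ∈ A, 7 ∉ A (include), 10 ∉ A (include), 13 ∉ A (include), 20 ∉ A (include), 25 ∉ A (include), 26 ∉ A (include), 40 ∉ A (include)
Elements of B not in A: {2, 7, 10, 13, 20, 25, 26, 40}

{2, 7, 10, 13, 20, 25, 26, 40}


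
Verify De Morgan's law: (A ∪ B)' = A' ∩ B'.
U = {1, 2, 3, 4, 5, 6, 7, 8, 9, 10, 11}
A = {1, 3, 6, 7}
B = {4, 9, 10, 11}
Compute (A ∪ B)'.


U = {1, 2, 3, 4, 5, 6, 7, 8, 9, 10, 11}
A = {1, 3, 6, 7}, B = {4, 9, 10, 11}
A ∪ B = {1, 3, 4, 6, 7, 9, 10, 11}
(A ∪ B)' = U \ (A ∪ B) = {2, 5, 8}
Verification via A' ∩ B': A' = {2, 4, 5, 8, 9, 10, 11}, B' = {1, 2, 3, 5, 6, 7, 8}
A' ∩ B' = {2, 5, 8} ✓

{2, 5, 8}


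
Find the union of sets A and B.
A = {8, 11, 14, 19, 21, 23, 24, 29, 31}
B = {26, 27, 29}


Set A = {8, 11, 14, 19, 21, 23, 24, 29, 31}
Set B = {26, 27, 29}
A ∪ B includes all elements in either set.
Elements from A: {8, 11, 14, 19, 21, 23, 24, 29, 31}
Elements from B not already included: {26, 27}
A ∪ B = {8, 11, 14, 19, 21, 23, 24, 26, 27, 29, 31}

{8, 11, 14, 19, 21, 23, 24, 26, 27, 29, 31}


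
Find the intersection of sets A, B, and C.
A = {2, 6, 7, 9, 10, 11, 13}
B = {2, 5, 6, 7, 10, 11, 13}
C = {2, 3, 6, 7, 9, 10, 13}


Set A = {2, 6, 7, 9, 10, 11, 13}
Set B = {2, 5, 6, 7, 10, 11, 13}
Set C = {2, 3, 6, 7, 9, 10, 13}
First, A ∩ B = {2, 6, 7, 10, 11, 13}
Then, (A ∩ B) ∩ C = {2, 6, 7, 10, 13}

{2, 6, 7, 10, 13}


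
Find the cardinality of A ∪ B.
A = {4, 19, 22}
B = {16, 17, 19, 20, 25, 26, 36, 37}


Set A = {4, 19, 22}, |A| = 3
Set B = {16, 17, 19, 20, 25, 26, 36, 37}, |B| = 8
A ∩ B = {19}, |A ∩ B| = 1
|A ∪ B| = |A| + |B| - |A ∩ B| = 3 + 8 - 1 = 10

10


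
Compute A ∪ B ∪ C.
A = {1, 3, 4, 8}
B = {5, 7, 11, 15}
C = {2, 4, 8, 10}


Set A = {1, 3, 4, 8}
Set B = {5, 7, 11, 15}
Set C = {2, 4, 8, 10}
First, A ∪ B = {1, 3, 4, 5, 7, 8, 11, 15}
Then, (A ∪ B) ∪ C = {1, 2, 3, 4, 5, 7, 8, 10, 11, 15}

{1, 2, 3, 4, 5, 7, 8, 10, 11, 15}


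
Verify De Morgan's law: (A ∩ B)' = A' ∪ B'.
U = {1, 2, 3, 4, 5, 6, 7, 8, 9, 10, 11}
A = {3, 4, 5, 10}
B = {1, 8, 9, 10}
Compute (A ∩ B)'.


U = {1, 2, 3, 4, 5, 6, 7, 8, 9, 10, 11}
A = {3, 4, 5, 10}, B = {1, 8, 9, 10}
A ∩ B = {10}
(A ∩ B)' = U \ (A ∩ B) = {1, 2, 3, 4, 5, 6, 7, 8, 9, 11}
Verification via A' ∪ B': A' = {1, 2, 6, 7, 8, 9, 11}, B' = {2, 3, 4, 5, 6, 7, 11}
A' ∪ B' = {1, 2, 3, 4, 5, 6, 7, 8, 9, 11} ✓

{1, 2, 3, 4, 5, 6, 7, 8, 9, 11}


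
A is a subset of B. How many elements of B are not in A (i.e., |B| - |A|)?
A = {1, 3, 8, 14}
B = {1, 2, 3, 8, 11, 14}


Set A = {1, 3, 8, 14}, |A| = 4
Set B = {1, 2, 3, 8, 11, 14}, |B| = 6
Since A ⊆ B: B \ A = {2, 11}
|B| - |A| = 6 - 4 = 2

2


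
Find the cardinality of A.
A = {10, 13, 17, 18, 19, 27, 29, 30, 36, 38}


Set A = {10, 13, 17, 18, 19, 27, 29, 30, 36, 38}
Listing elements: 10, 13, 17, 18, 19, 27, 29, 30, 36, 38
Counting: 10 elements
|A| = 10

10


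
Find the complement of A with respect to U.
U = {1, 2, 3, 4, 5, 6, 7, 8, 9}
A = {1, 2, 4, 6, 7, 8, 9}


Universal set U = {1, 2, 3, 4, 5, 6, 7, 8, 9}
Set A = {1, 2, 4, 6, 7, 8, 9}
A' = U \ A = elements in U but not in A
Checking each element of U:
1 (in A, exclude), 2 (in A, exclude), 3 (not in A, include), 4 (in A, exclude), 5 (not in A, include), 6 (in A, exclude), 7 (in A, exclude), 8 (in A, exclude), 9 (in A, exclude)
A' = {3, 5}

{3, 5}


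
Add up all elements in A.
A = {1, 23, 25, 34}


Set A = {1, 23, 25, 34}
Sum = 1 + 23 + 25 + 34 = 83

83


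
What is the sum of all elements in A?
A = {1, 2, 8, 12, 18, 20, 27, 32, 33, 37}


Set A = {1, 2, 8, 12, 18, 20, 27, 32, 33, 37}
Sum = 1 + 2 + 8 + 12 + 18 + 20 + 27 + 32 + 33 + 37 = 190

190


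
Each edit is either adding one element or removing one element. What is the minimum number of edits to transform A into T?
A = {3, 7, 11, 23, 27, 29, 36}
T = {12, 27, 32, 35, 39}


Set A = {3, 7, 11, 23, 27, 29, 36}
Set T = {12, 27, 32, 35, 39}
Elements to remove from A (in A, not in T): {3, 7, 11, 23, 29, 36} → 6 removals
Elements to add to A (in T, not in A): {12, 32, 35, 39} → 4 additions
Total edits = 6 + 4 = 10

10


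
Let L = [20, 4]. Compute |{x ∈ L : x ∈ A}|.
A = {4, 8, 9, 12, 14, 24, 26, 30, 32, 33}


Set A = {4, 8, 9, 12, 14, 24, 26, 30, 32, 33}
Candidates: [20, 4]
Check each candidate:
20 ∉ A, 4 ∈ A
Count of candidates in A: 1

1


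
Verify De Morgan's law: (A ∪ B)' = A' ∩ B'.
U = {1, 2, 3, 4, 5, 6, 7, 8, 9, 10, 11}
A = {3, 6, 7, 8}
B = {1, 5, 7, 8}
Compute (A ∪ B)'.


U = {1, 2, 3, 4, 5, 6, 7, 8, 9, 10, 11}
A = {3, 6, 7, 8}, B = {1, 5, 7, 8}
A ∪ B = {1, 3, 5, 6, 7, 8}
(A ∪ B)' = U \ (A ∪ B) = {2, 4, 9, 10, 11}
Verification via A' ∩ B': A' = {1, 2, 4, 5, 9, 10, 11}, B' = {2, 3, 4, 6, 9, 10, 11}
A' ∩ B' = {2, 4, 9, 10, 11} ✓

{2, 4, 9, 10, 11}


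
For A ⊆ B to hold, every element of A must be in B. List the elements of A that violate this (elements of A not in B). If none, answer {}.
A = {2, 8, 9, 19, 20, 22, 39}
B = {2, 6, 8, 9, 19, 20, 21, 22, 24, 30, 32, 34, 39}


Set A = {2, 8, 9, 19, 20, 22, 39}
Set B = {2, 6, 8, 9, 19, 20, 21, 22, 24, 30, 32, 34, 39}
Check each element of A against B:
2 ∈ B, 8 ∈ B, 9 ∈ B, 19 ∈ B, 20 ∈ B, 22 ∈ B, 39 ∈ B
Elements of A not in B: {}

{}


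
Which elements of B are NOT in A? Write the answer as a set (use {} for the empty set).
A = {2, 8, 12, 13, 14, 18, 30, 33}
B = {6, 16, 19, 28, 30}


Set A = {2, 8, 12, 13, 14, 18, 30, 33}
Set B = {6, 16, 19, 28, 30}
Check each element of B against A:
6 ∉ A (include), 16 ∉ A (include), 19 ∉ A (include), 28 ∉ A (include), 30 ∈ A
Elements of B not in A: {6, 16, 19, 28}

{6, 16, 19, 28}


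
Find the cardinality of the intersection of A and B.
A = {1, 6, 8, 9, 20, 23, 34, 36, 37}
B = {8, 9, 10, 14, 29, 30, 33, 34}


Set A = {1, 6, 8, 9, 20, 23, 34, 36, 37}
Set B = {8, 9, 10, 14, 29, 30, 33, 34}
A ∩ B = {8, 9, 34}
|A ∩ B| = 3

3


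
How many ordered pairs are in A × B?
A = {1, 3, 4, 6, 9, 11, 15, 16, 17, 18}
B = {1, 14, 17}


Set A = {1, 3, 4, 6, 9, 11, 15, 16, 17, 18} has 10 elements.
Set B = {1, 14, 17} has 3 elements.
|A × B| = |A| × |B| = 10 × 3 = 30

30


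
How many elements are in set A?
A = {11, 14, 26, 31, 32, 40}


Set A = {11, 14, 26, 31, 32, 40}
Listing elements: 11, 14, 26, 31, 32, 40
Counting: 6 elements
|A| = 6

6


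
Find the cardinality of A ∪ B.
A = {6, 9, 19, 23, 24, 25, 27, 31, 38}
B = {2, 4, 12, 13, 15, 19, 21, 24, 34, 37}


Set A = {6, 9, 19, 23, 24, 25, 27, 31, 38}, |A| = 9
Set B = {2, 4, 12, 13, 15, 19, 21, 24, 34, 37}, |B| = 10
A ∩ B = {19, 24}, |A ∩ B| = 2
|A ∪ B| = |A| + |B| - |A ∩ B| = 9 + 10 - 2 = 17

17


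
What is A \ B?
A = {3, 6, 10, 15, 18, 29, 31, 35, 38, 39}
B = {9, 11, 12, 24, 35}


Set A = {3, 6, 10, 15, 18, 29, 31, 35, 38, 39}
Set B = {9, 11, 12, 24, 35}
A \ B includes elements in A that are not in B.
Check each element of A:
3 (not in B, keep), 6 (not in B, keep), 10 (not in B, keep), 15 (not in B, keep), 18 (not in B, keep), 29 (not in B, keep), 31 (not in B, keep), 35 (in B, remove), 38 (not in B, keep), 39 (not in B, keep)
A \ B = {3, 6, 10, 15, 18, 29, 31, 38, 39}

{3, 6, 10, 15, 18, 29, 31, 38, 39}


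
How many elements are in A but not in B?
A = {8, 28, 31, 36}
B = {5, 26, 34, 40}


Set A = {8, 28, 31, 36}
Set B = {5, 26, 34, 40}
A \ B = {8, 28, 31, 36}
|A \ B| = 4

4


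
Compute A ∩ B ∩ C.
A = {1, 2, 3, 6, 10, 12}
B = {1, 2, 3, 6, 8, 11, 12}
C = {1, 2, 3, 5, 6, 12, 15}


Set A = {1, 2, 3, 6, 10, 12}
Set B = {1, 2, 3, 6, 8, 11, 12}
Set C = {1, 2, 3, 5, 6, 12, 15}
First, A ∩ B = {1, 2, 3, 6, 12}
Then, (A ∩ B) ∩ C = {1, 2, 3, 6, 12}

{1, 2, 3, 6, 12}


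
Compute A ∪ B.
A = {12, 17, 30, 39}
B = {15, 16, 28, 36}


Set A = {12, 17, 30, 39}
Set B = {15, 16, 28, 36}
A ∪ B includes all elements in either set.
Elements from A: {12, 17, 30, 39}
Elements from B not already included: {15, 16, 28, 36}
A ∪ B = {12, 15, 16, 17, 28, 30, 36, 39}

{12, 15, 16, 17, 28, 30, 36, 39}


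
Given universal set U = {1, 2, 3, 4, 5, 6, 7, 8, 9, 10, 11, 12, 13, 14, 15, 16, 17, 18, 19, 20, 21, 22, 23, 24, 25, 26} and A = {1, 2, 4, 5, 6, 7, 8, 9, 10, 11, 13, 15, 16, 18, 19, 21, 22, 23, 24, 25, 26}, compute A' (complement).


Universal set U = {1, 2, 3, 4, 5, 6, 7, 8, 9, 10, 11, 12, 13, 14, 15, 16, 17, 18, 19, 20, 21, 22, 23, 24, 25, 26}
Set A = {1, 2, 4, 5, 6, 7, 8, 9, 10, 11, 13, 15, 16, 18, 19, 21, 22, 23, 24, 25, 26}
A' = U \ A = elements in U but not in A
Checking each element of U:
1 (in A, exclude), 2 (in A, exclude), 3 (not in A, include), 4 (in A, exclude), 5 (in A, exclude), 6 (in A, exclude), 7 (in A, exclude), 8 (in A, exclude), 9 (in A, exclude), 10 (in A, exclude), 11 (in A, exclude), 12 (not in A, include), 13 (in A, exclude), 14 (not in A, include), 15 (in A, exclude), 16 (in A, exclude), 17 (not in A, include), 18 (in A, exclude), 19 (in A, exclude), 20 (not in A, include), 21 (in A, exclude), 22 (in A, exclude), 23 (in A, exclude), 24 (in A, exclude), 25 (in A, exclude), 26 (in A, exclude)
A' = {3, 12, 14, 17, 20}

{3, 12, 14, 17, 20}


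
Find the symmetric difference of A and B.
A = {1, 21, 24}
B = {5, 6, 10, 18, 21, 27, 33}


Set A = {1, 21, 24}
Set B = {5, 6, 10, 18, 21, 27, 33}
A △ B = (A \ B) ∪ (B \ A)
Elements in A but not B: {1, 24}
Elements in B but not A: {5, 6, 10, 18, 27, 33}
A △ B = {1, 5, 6, 10, 18, 24, 27, 33}

{1, 5, 6, 10, 18, 24, 27, 33}


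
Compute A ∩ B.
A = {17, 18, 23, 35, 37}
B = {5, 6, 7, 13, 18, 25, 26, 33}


Set A = {17, 18, 23, 35, 37}
Set B = {5, 6, 7, 13, 18, 25, 26, 33}
A ∩ B includes only elements in both sets.
Check each element of A against B:
17 ✗, 18 ✓, 23 ✗, 35 ✗, 37 ✗
A ∩ B = {18}

{18}


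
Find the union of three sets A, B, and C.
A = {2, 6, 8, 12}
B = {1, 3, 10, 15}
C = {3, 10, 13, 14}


Set A = {2, 6, 8, 12}
Set B = {1, 3, 10, 15}
Set C = {3, 10, 13, 14}
First, A ∪ B = {1, 2, 3, 6, 8, 10, 12, 15}
Then, (A ∪ B) ∪ C = {1, 2, 3, 6, 8, 10, 12, 13, 14, 15}

{1, 2, 3, 6, 8, 10, 12, 13, 14, 15}


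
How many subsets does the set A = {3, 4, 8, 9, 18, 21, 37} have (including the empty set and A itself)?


Set A = {3, 4, 8, 9, 18, 21, 37}
|A| = 7
The power set P(A) contains all subsets of A.
|P(A)| = 2^|A| = 2^7 = 128

128


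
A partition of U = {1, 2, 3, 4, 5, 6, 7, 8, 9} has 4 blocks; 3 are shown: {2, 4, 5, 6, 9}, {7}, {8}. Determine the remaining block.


U = {1, 2, 3, 4, 5, 6, 7, 8, 9}
Shown blocks: {2, 4, 5, 6, 9}, {7}, {8}
A partition's blocks are pairwise disjoint and cover U, so the missing block = U \ (union of shown blocks).
Union of shown blocks: {2, 4, 5, 6, 7, 8, 9}
Missing block = U \ (union) = {1, 3}

{1, 3}


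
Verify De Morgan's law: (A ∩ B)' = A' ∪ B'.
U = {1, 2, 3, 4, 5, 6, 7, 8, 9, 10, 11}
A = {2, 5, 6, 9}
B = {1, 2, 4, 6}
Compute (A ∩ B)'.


U = {1, 2, 3, 4, 5, 6, 7, 8, 9, 10, 11}
A = {2, 5, 6, 9}, B = {1, 2, 4, 6}
A ∩ B = {2, 6}
(A ∩ B)' = U \ (A ∩ B) = {1, 3, 4, 5, 7, 8, 9, 10, 11}
Verification via A' ∪ B': A' = {1, 3, 4, 7, 8, 10, 11}, B' = {3, 5, 7, 8, 9, 10, 11}
A' ∪ B' = {1, 3, 4, 5, 7, 8, 9, 10, 11} ✓

{1, 3, 4, 5, 7, 8, 9, 10, 11}


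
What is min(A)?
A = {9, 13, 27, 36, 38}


Set A = {9, 13, 27, 36, 38}
Elements in ascending order: 9, 13, 27, 36, 38
The smallest element is 9.

9


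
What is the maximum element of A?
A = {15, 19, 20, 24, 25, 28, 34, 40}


Set A = {15, 19, 20, 24, 25, 28, 34, 40}
Elements in ascending order: 15, 19, 20, 24, 25, 28, 34, 40
The largest element is 40.

40


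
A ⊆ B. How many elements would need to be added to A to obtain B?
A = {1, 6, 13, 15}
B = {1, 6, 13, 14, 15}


Set A = {1, 6, 13, 15}, |A| = 4
Set B = {1, 6, 13, 14, 15}, |B| = 5
Since A ⊆ B: B \ A = {14}
|B| - |A| = 5 - 4 = 1

1


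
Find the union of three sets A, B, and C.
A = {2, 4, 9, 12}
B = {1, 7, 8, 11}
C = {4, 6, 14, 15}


Set A = {2, 4, 9, 12}
Set B = {1, 7, 8, 11}
Set C = {4, 6, 14, 15}
First, A ∪ B = {1, 2, 4, 7, 8, 9, 11, 12}
Then, (A ∪ B) ∪ C = {1, 2, 4, 6, 7, 8, 9, 11, 12, 14, 15}

{1, 2, 4, 6, 7, 8, 9, 11, 12, 14, 15}


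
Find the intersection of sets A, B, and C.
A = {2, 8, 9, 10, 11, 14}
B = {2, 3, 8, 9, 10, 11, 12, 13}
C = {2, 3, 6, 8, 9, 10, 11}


Set A = {2, 8, 9, 10, 11, 14}
Set B = {2, 3, 8, 9, 10, 11, 12, 13}
Set C = {2, 3, 6, 8, 9, 10, 11}
First, A ∩ B = {2, 8, 9, 10, 11}
Then, (A ∩ B) ∩ C = {2, 8, 9, 10, 11}

{2, 8, 9, 10, 11}


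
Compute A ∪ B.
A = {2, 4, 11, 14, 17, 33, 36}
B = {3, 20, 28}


Set A = {2, 4, 11, 14, 17, 33, 36}
Set B = {3, 20, 28}
A ∪ B includes all elements in either set.
Elements from A: {2, 4, 11, 14, 17, 33, 36}
Elements from B not already included: {3, 20, 28}
A ∪ B = {2, 3, 4, 11, 14, 17, 20, 28, 33, 36}

{2, 3, 4, 11, 14, 17, 20, 28, 33, 36}


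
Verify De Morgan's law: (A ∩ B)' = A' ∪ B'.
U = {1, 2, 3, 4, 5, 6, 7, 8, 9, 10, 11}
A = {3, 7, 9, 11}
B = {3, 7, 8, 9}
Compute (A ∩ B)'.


U = {1, 2, 3, 4, 5, 6, 7, 8, 9, 10, 11}
A = {3, 7, 9, 11}, B = {3, 7, 8, 9}
A ∩ B = {3, 7, 9}
(A ∩ B)' = U \ (A ∩ B) = {1, 2, 4, 5, 6, 8, 10, 11}
Verification via A' ∪ B': A' = {1, 2, 4, 5, 6, 8, 10}, B' = {1, 2, 4, 5, 6, 10, 11}
A' ∪ B' = {1, 2, 4, 5, 6, 8, 10, 11} ✓

{1, 2, 4, 5, 6, 8, 10, 11}


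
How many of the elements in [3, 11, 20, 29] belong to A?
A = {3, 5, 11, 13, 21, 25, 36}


Set A = {3, 5, 11, 13, 21, 25, 36}
Candidates: [3, 11, 20, 29]
Check each candidate:
3 ∈ A, 11 ∈ A, 20 ∉ A, 29 ∉ A
Count of candidates in A: 2

2


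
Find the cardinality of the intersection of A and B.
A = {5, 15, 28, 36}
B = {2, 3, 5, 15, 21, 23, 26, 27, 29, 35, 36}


Set A = {5, 15, 28, 36}
Set B = {2, 3, 5, 15, 21, 23, 26, 27, 29, 35, 36}
A ∩ B = {5, 15, 36}
|A ∩ B| = 3

3


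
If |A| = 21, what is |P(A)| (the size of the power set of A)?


The set has 21 elements.
The power set contains all possible subsets.
|P(A)| = 2^|A| = 2^21 = 2097152

2097152


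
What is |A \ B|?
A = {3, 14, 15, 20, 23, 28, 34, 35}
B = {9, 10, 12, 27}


Set A = {3, 14, 15, 20, 23, 28, 34, 35}
Set B = {9, 10, 12, 27}
A \ B = {3, 14, 15, 20, 23, 28, 34, 35}
|A \ B| = 8

8


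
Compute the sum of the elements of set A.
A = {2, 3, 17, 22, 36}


Set A = {2, 3, 17, 22, 36}
Sum = 2 + 3 + 17 + 22 + 36 = 80

80


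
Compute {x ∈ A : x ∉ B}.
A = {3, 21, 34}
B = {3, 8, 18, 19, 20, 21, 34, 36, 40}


Set A = {3, 21, 34}
Set B = {3, 8, 18, 19, 20, 21, 34, 36, 40}
Check each element of A against B:
3 ∈ B, 21 ∈ B, 34 ∈ B
Elements of A not in B: {}

{}


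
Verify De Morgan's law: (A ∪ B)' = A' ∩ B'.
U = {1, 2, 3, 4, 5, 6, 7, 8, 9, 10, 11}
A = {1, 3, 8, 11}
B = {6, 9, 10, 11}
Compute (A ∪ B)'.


U = {1, 2, 3, 4, 5, 6, 7, 8, 9, 10, 11}
A = {1, 3, 8, 11}, B = {6, 9, 10, 11}
A ∪ B = {1, 3, 6, 8, 9, 10, 11}
(A ∪ B)' = U \ (A ∪ B) = {2, 4, 5, 7}
Verification via A' ∩ B': A' = {2, 4, 5, 6, 7, 9, 10}, B' = {1, 2, 3, 4, 5, 7, 8}
A' ∩ B' = {2, 4, 5, 7} ✓

{2, 4, 5, 7}


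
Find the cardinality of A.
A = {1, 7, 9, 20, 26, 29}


Set A = {1, 7, 9, 20, 26, 29}
Listing elements: 1, 7, 9, 20, 26, 29
Counting: 6 elements
|A| = 6

6


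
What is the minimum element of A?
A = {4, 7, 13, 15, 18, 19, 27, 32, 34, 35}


Set A = {4, 7, 13, 15, 18, 19, 27, 32, 34, 35}
Elements in ascending order: 4, 7, 13, 15, 18, 19, 27, 32, 34, 35
The smallest element is 4.

4


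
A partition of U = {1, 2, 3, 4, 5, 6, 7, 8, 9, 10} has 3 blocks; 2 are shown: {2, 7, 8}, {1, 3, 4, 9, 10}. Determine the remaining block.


U = {1, 2, 3, 4, 5, 6, 7, 8, 9, 10}
Shown blocks: {2, 7, 8}, {1, 3, 4, 9, 10}
A partition's blocks are pairwise disjoint and cover U, so the missing block = U \ (union of shown blocks).
Union of shown blocks: {1, 2, 3, 4, 7, 8, 9, 10}
Missing block = U \ (union) = {5, 6}

{5, 6}


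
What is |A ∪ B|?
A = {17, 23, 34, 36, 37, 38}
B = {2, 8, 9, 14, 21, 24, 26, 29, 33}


Set A = {17, 23, 34, 36, 37, 38}, |A| = 6
Set B = {2, 8, 9, 14, 21, 24, 26, 29, 33}, |B| = 9
A ∩ B = {}, |A ∩ B| = 0
|A ∪ B| = |A| + |B| - |A ∩ B| = 6 + 9 - 0 = 15

15


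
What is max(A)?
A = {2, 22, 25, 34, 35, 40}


Set A = {2, 22, 25, 34, 35, 40}
Elements in ascending order: 2, 22, 25, 34, 35, 40
The largest element is 40.

40


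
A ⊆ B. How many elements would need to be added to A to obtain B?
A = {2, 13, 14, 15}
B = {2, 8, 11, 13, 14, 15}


Set A = {2, 13, 14, 15}, |A| = 4
Set B = {2, 8, 11, 13, 14, 15}, |B| = 6
Since A ⊆ B: B \ A = {8, 11}
|B| - |A| = 6 - 4 = 2

2


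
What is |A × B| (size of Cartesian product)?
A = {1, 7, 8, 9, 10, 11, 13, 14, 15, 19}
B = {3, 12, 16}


Set A = {1, 7, 8, 9, 10, 11, 13, 14, 15, 19} has 10 elements.
Set B = {3, 12, 16} has 3 elements.
|A × B| = |A| × |B| = 10 × 3 = 30

30


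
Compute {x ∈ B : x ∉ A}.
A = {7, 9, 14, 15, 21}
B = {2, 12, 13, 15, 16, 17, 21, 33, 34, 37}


Set A = {7, 9, 14, 15, 21}
Set B = {2, 12, 13, 15, 16, 17, 21, 33, 34, 37}
Check each element of B against A:
2 ∉ A (include), 12 ∉ A (include), 13 ∉ A (include), 15 ∈ A, 16 ∉ A (include), 17 ∉ A (include), 21 ∈ A, 33 ∉ A (include), 34 ∉ A (include), 37 ∉ A (include)
Elements of B not in A: {2, 12, 13, 16, 17, 33, 34, 37}

{2, 12, 13, 16, 17, 33, 34, 37}


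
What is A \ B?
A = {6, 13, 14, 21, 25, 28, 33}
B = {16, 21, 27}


Set A = {6, 13, 14, 21, 25, 28, 33}
Set B = {16, 21, 27}
A \ B includes elements in A that are not in B.
Check each element of A:
6 (not in B, keep), 13 (not in B, keep), 14 (not in B, keep), 21 (in B, remove), 25 (not in B, keep), 28 (not in B, keep), 33 (not in B, keep)
A \ B = {6, 13, 14, 25, 28, 33}

{6, 13, 14, 25, 28, 33}


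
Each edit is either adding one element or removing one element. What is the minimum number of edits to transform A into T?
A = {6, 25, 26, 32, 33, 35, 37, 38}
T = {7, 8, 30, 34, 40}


Set A = {6, 25, 26, 32, 33, 35, 37, 38}
Set T = {7, 8, 30, 34, 40}
Elements to remove from A (in A, not in T): {6, 25, 26, 32, 33, 35, 37, 38} → 8 removals
Elements to add to A (in T, not in A): {7, 8, 30, 34, 40} → 5 additions
Total edits = 8 + 5 = 13

13
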